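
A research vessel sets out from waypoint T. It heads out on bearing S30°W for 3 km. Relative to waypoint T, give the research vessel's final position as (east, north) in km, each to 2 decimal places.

Leg 1 (S30°W, 3 km): east 3 sin 210° = -1.50, north 3 cos 210° = -2.60
Summing: -1.50 km east, -2.60 km north → (-1.50, -2.60).

(-1.50, -2.60)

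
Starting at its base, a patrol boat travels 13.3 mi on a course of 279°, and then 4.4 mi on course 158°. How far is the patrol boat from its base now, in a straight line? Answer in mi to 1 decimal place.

11.7 mi

Leg 1 (279°, 13.3 mi): east 13.3 sin 279° = -13.14, north 13.3 cos 279° = 2.08
Leg 2 (158°, 4.4 mi): east 4.4 sin 158° = 1.65, north 4.4 cos 158° = -4.08
Net: -11.49 east, -2.00 north. Distance = √((-11.49)² + (-2.00)²) = 11.661 mi.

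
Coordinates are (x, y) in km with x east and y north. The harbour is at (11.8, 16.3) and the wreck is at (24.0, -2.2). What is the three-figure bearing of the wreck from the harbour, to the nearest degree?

147°

Δeast = 24.0 − 11.8 = 12.20; Δnorth = -2.2 − 16.3 = -18.50.
Bearing = atan2(Δeast, Δnorth) mod 360° = 146.60° ≈ 147°.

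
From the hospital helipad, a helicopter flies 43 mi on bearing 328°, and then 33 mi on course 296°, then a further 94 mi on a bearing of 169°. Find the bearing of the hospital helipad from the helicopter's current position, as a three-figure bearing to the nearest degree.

Leg 1 (328°, 43 mi): east 43 sin 328° = -22.79, north 43 cos 328° = 36.47
Leg 2 (296°, 33 mi): east 33 sin 296° = -29.66, north 33 cos 296° = 14.47
Leg 3 (169°, 94 mi): east 94 sin 169° = 17.94, north 94 cos 169° = -92.27
Net displacement: -34.51 east, -41.34 north. Direction back to start is (34.51, 41.34): bearing = atan2(34.51, 41.34) mod 360° = 39.85° ≈ 040°.

040°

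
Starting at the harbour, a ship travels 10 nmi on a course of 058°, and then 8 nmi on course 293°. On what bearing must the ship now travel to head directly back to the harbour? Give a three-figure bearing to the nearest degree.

Leg 1 (058°, 10 nmi): east 10 sin 58° = 8.48, north 10 cos 58° = 5.30
Leg 2 (293°, 8 nmi): east 8 sin 293° = -7.36, north 8 cos 293° = 3.13
Net displacement: 1.12 east, 8.43 north. Direction back to start is (-1.12, -8.43): bearing = atan2(-1.12, -8.43) mod 360° = 187.55° ≈ 188°.

188°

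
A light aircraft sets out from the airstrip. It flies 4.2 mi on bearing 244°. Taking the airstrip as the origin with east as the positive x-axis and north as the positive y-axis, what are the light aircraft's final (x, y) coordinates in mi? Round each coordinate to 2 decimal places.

Leg 1 (244°, 4.2 mi): east 4.2 sin 244° = -3.77, north 4.2 cos 244° = -1.84
Summing: -3.77 mi east, -1.84 mi north → (-3.77, -1.84).

(-3.77, -1.84)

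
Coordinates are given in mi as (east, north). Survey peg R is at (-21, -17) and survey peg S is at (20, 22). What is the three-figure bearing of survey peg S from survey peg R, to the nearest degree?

Δeast = 20 − -21 = 41.00; Δnorth = 22 − -17 = 39.00.
Bearing = atan2(Δeast, Δnorth) mod 360° = 46.43° ≈ 046°.

046°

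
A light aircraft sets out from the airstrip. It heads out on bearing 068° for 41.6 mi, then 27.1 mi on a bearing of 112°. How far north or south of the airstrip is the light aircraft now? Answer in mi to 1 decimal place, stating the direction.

5.4 mi north

Leg 1 (068°, 41.6 mi): east 41.6 sin 68° = 38.57, north 41.6 cos 68° = 15.58
Leg 2 (112°, 27.1 mi): east 27.1 sin 112° = 25.13, north 27.1 cos 112° = -10.15
Net north component: 5.43 mi.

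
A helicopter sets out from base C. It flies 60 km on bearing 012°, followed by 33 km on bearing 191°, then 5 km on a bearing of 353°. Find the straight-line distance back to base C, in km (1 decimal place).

Leg 1 (012°, 60 km): east 60 sin 12° = 12.47, north 60 cos 12° = 58.69
Leg 2 (191°, 33 km): east 33 sin 191° = -6.30, north 33 cos 191° = -32.39
Leg 3 (353°, 5 km): east 5 sin 353° = -0.61, north 5 cos 353° = 4.96
Net: 5.57 east, 31.26 north. Distance = √((5.57)² + (31.26)²) = 31.750 km.

31.8 km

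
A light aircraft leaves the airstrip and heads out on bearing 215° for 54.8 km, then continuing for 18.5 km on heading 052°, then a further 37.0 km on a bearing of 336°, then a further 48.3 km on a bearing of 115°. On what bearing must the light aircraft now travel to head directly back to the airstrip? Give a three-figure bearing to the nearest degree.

329°

Leg 1 (215°, 54.8 km): east 54.8 sin 215° = -31.43, north 54.8 cos 215° = -44.89
Leg 2 (052°, 18.5 km): east 18.5 sin 52° = 14.58, north 18.5 cos 52° = 11.39
Leg 3 (336°, 37.0 km): east 37.0 sin 336° = -15.05, north 37.0 cos 336° = 33.80
Leg 4 (115°, 48.3 km): east 48.3 sin 115° = 43.77, north 48.3 cos 115° = -20.41
Net displacement: 11.87 east, -20.11 north. Direction back to start is (-11.87, 20.11): bearing = atan2(-11.87, 20.11) mod 360° = 329.45° ≈ 329°.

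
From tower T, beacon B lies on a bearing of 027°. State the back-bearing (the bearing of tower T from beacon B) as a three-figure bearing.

207°

Back-bearing = 027° + 180° = 207°.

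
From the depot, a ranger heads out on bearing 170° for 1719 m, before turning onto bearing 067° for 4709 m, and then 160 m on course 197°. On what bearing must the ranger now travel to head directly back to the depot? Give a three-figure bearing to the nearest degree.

270°

Leg 1 (170°, 1719 m): east 1719 sin 170° = 298.50, north 1719 cos 170° = -1692.88
Leg 2 (067°, 4709 m): east 4709 sin 67° = 4334.66, north 4709 cos 67° = 1839.95
Leg 3 (197°, 160 m): east 160 sin 197° = -46.78, north 160 cos 197° = -153.01
Net displacement: 4586.38 east, -5.94 north. Direction back to start is (-4586.38, 5.94): bearing = atan2(-4586.38, 5.94) mod 360° = 270.07° ≈ 270°.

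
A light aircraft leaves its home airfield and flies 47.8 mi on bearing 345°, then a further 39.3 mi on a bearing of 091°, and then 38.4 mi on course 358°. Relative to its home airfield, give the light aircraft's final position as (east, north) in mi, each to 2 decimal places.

(25.58, 83.86)

Leg 1 (345°, 47.8 mi): east 47.8 sin 345° = -12.37, north 47.8 cos 345° = 46.17
Leg 2 (091°, 39.3 mi): east 39.3 sin 91° = 39.29, north 39.3 cos 91° = -0.69
Leg 3 (358°, 38.4 mi): east 38.4 sin 358° = -1.34, north 38.4 cos 358° = 38.38
Summing: 25.58 mi east, 83.86 mi north → (25.58, 83.86).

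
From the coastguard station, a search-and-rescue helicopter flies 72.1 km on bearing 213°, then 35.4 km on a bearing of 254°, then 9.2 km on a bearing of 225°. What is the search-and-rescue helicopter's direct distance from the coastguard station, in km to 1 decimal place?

110.7 km

Leg 1 (213°, 72.1 km): east 72.1 sin 213° = -39.27, north 72.1 cos 213° = -60.47
Leg 2 (254°, 35.4 km): east 35.4 sin 254° = -34.03, north 35.4 cos 254° = -9.76
Leg 3 (225°, 9.2 km): east 9.2 sin 225° = -6.51, north 9.2 cos 225° = -6.51
Net: -79.80 east, -76.73 north. Distance = √((-79.80)² + (-76.73)²) = 110.707 km.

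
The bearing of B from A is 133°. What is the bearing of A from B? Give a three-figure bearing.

313°

Back-bearing = 133° + 180° = 313°.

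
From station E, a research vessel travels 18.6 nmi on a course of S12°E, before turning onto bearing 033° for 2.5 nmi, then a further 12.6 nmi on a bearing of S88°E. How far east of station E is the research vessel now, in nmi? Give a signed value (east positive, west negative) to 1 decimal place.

17.8 nmi

Leg 1 (S12°E, 18.6 nmi): east 18.6 sin 168° = 3.87, north 18.6 cos 168° = -18.19
Leg 2 (033°, 2.5 nmi): east 2.5 sin 33° = 1.36, north 2.5 cos 33° = 2.10
Leg 3 (S88°E, 12.6 nmi): east 12.6 sin 92° = 12.59, north 12.6 cos 92° = -0.44
Net east component: 17.82 nmi.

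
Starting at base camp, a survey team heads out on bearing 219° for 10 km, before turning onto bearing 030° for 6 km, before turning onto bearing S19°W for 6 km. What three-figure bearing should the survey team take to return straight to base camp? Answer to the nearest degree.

Leg 1 (219°, 10 km): east 10 sin 219° = -6.29, north 10 cos 219° = -7.77
Leg 2 (030°, 6 km): east 6 sin 30° = 3.00, north 6 cos 30° = 5.20
Leg 3 (S19°W, 6 km): east 6 sin 199° = -1.95, north 6 cos 199° = -5.67
Net displacement: -5.25 east, -8.25 north. Direction back to start is (5.25, 8.25): bearing = atan2(5.25, 8.25) mod 360° = 32.46° ≈ 032°.

032°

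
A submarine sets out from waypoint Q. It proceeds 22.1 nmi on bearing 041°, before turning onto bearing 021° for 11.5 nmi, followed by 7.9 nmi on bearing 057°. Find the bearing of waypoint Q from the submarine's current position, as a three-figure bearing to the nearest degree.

Leg 1 (041°, 22.1 nmi): east 22.1 sin 41° = 14.50, north 22.1 cos 41° = 16.68
Leg 2 (021°, 11.5 nmi): east 11.5 sin 21° = 4.12, north 11.5 cos 21° = 10.74
Leg 3 (057°, 7.9 nmi): east 7.9 sin 57° = 6.63, north 7.9 cos 57° = 4.30
Net displacement: 25.25 east, 31.72 north. Direction back to start is (-25.25, -31.72): bearing = atan2(-25.25, -31.72) mod 360° = 218.52° ≈ 219°.

219°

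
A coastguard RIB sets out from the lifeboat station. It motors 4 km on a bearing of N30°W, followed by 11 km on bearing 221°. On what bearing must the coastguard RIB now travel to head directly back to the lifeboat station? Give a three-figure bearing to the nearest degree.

Leg 1 (N30°W, 4 km): east 4 sin 330° = -2.00, north 4 cos 330° = 3.46
Leg 2 (221°, 11 km): east 11 sin 221° = -7.22, north 11 cos 221° = -8.30
Net displacement: -9.22 east, -4.84 north. Direction back to start is (9.22, 4.84): bearing = atan2(9.22, 4.84) mod 360° = 62.31° ≈ 062°.

062°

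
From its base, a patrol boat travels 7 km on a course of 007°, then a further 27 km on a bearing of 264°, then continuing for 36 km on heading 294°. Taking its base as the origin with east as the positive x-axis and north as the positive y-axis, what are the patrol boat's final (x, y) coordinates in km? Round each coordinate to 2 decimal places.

Leg 1 (007°, 7 km): east 7 sin 7° = 0.85, north 7 cos 7° = 6.95
Leg 2 (264°, 27 km): east 27 sin 264° = -26.85, north 27 cos 264° = -2.82
Leg 3 (294°, 36 km): east 36 sin 294° = -32.89, north 36 cos 294° = 14.64
Summing: -58.89 km east, 18.77 km north → (-58.89, 18.77).

(-58.89, 18.77)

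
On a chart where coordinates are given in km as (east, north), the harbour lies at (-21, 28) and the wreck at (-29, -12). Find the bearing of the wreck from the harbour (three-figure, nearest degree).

191°

Δeast = -29 − -21 = -8.00; Δnorth = -12 − 28 = -40.00.
Bearing = atan2(Δeast, Δnorth) mod 360° = 191.31° ≈ 191°.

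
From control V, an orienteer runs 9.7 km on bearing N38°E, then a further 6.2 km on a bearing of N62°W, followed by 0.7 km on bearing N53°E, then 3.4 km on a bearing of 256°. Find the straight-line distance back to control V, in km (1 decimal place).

Leg 1 (N38°E, 9.7 km): east 9.7 sin 38° = 5.97, north 9.7 cos 38° = 7.64
Leg 2 (N62°W, 6.2 km): east 6.2 sin 298° = -5.47, north 6.2 cos 298° = 2.91
Leg 3 (N53°E, 0.7 km): east 0.7 sin 53° = 0.56, north 0.7 cos 53° = 0.42
Leg 4 (256°, 3.4 km): east 3.4 sin 256° = -3.30, north 3.4 cos 256° = -0.82
Net: -2.24 east, 10.15 north. Distance = √((-2.24)² + (10.15)²) = 10.398 km.

10.4 km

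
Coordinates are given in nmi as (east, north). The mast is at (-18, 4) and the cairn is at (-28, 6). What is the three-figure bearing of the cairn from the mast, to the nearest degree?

281°

Δeast = -28 − -18 = -10.00; Δnorth = 6 − 4 = 2.00.
Bearing = atan2(Δeast, Δnorth) mod 360° = 281.31° ≈ 281°.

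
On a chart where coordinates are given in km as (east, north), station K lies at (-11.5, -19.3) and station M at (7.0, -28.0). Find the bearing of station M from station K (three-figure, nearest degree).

115°

Δeast = 7.0 − -11.5 = 18.50; Δnorth = -28.0 − -19.3 = -8.70.
Bearing = atan2(Δeast, Δnorth) mod 360° = 115.19° ≈ 115°.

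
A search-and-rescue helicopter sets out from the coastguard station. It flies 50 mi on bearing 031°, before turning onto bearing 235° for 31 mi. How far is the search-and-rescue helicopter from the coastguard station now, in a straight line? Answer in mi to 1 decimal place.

Leg 1 (031°, 50 mi): east 50 sin 31° = 25.75, north 50 cos 31° = 42.86
Leg 2 (235°, 31 mi): east 31 sin 235° = -25.39, north 31 cos 235° = -17.78
Net: 0.36 east, 25.08 north. Distance = √((0.36)² + (25.08)²) = 25.080 mi.

25.1 mi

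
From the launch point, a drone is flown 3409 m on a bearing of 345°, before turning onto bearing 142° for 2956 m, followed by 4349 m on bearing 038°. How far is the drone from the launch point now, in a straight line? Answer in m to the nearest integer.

Leg 1 (345°, 3409 m): east 3409 sin 345° = -882.31, north 3409 cos 345° = 3292.84
Leg 2 (142°, 2956 m): east 2956 sin 142° = 1819.90, north 2956 cos 142° = -2329.36
Leg 3 (038°, 4349 m): east 4349 sin 38° = 2677.51, north 4349 cos 38° = 3427.06
Net: 3615.09 east, 4390.54 north. Distance = √((3615.09)² + (4390.54)²) = 5687.332 m.

5687 m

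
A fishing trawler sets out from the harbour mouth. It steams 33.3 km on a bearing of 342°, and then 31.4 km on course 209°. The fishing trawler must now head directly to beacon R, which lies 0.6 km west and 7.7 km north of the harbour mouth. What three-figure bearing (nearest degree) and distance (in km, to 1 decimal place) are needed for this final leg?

082°, 25.2 km

Leg 1 (342°, 33.3 km): east 33.3 sin 342° = -10.29, north 33.3 cos 342° = 31.67
Leg 2 (209°, 31.4 km): east 31.4 sin 209° = -15.22, north 31.4 cos 209° = -27.46
Current position: (-25.51, 4.21). Target: (-0.6, 7.7). Remaining: Δeast = 24.91, Δnorth = 3.49.
Bearing = atan2(24.91, 3.49) mod 360° = 82.02°; distance = √((24.91)² + (3.49)²) = 25.157 km.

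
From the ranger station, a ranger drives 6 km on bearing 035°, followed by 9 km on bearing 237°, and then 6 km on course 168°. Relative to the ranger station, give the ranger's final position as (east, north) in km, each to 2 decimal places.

(-2.86, -5.86)

Leg 1 (035°, 6 km): east 6 sin 35° = 3.44, north 6 cos 35° = 4.91
Leg 2 (237°, 9 km): east 9 sin 237° = -7.55, north 9 cos 237° = -4.90
Leg 3 (168°, 6 km): east 6 sin 168° = 1.25, north 6 cos 168° = -5.87
Summing: -2.86 km east, -5.86 km north → (-2.86, -5.86).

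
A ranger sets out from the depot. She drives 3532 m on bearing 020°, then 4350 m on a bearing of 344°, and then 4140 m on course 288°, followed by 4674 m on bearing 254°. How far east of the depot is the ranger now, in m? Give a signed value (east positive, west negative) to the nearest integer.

-8421 m

Leg 1 (020°, 3532 m): east 3532 sin 20° = 1208.02, north 3532 cos 20° = 3318.99
Leg 2 (344°, 4350 m): east 4350 sin 344° = -1199.02, north 4350 cos 344° = 4181.49
Leg 3 (288°, 4140 m): east 4140 sin 288° = -3937.37, north 4140 cos 288° = 1279.33
Leg 4 (254°, 4674 m): east 4674 sin 254° = -4492.94, north 4674 cos 254° = -1288.33
Net east component: -8421.32 m.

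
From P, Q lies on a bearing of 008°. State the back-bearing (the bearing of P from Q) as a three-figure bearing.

Back-bearing = 008° + 180° = 188°.

188°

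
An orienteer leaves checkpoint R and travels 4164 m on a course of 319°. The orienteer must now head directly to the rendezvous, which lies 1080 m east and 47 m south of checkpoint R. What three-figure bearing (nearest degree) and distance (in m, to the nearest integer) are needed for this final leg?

130°, 4970 m

Leg 1 (319°, 4164 m): east 4164 sin 319° = -2731.83, north 4164 cos 319° = 3142.61
Current position: (-2731.83, 3142.61). Target: (1080, -47). Remaining: Δeast = 3811.83, Δnorth = -3189.61.
Bearing = atan2(3811.83, -3189.61) mod 360° = 129.92°; distance = √((3811.83)² + (-3189.61)²) = 4970.278 m.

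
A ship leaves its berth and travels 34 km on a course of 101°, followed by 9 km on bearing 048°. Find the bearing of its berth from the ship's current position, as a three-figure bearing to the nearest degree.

Leg 1 (101°, 34 km): east 34 sin 101° = 33.38, north 34 cos 101° = -6.49
Leg 2 (048°, 9 km): east 9 sin 48° = 6.69, north 9 cos 48° = 6.02
Net displacement: 40.06 east, -0.47 north. Direction back to start is (-40.06, 0.47): bearing = atan2(-40.06, 0.47) mod 360° = 270.67° ≈ 271°.

271°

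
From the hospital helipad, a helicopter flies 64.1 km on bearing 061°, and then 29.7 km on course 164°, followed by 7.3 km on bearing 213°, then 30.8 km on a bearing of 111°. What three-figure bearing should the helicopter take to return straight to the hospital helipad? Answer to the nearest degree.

279°

Leg 1 (061°, 64.1 km): east 64.1 sin 61° = 56.06, north 64.1 cos 61° = 31.08
Leg 2 (164°, 29.7 km): east 29.7 sin 164° = 8.19, north 29.7 cos 164° = -28.55
Leg 3 (213°, 7.3 km): east 7.3 sin 213° = -3.98, north 7.3 cos 213° = -6.12
Leg 4 (111°, 30.8 km): east 30.8 sin 111° = 28.75, north 30.8 cos 111° = -11.04
Net displacement: 89.03 east, -14.63 north. Direction back to start is (-89.03, 14.63): bearing = atan2(-89.03, 14.63) mod 360° = 279.33° ≈ 279°.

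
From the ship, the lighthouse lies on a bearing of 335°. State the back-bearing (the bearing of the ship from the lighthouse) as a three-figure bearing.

155°

Back-bearing = 335° − 180° = 155°.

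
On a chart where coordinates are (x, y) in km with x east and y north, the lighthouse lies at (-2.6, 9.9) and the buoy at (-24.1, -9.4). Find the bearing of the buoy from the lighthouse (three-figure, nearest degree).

Δeast = -24.1 − -2.6 = -21.50; Δnorth = -9.4 − 9.9 = -19.30.
Bearing = atan2(Δeast, Δnorth) mod 360° = 228.09° ≈ 228°.

228°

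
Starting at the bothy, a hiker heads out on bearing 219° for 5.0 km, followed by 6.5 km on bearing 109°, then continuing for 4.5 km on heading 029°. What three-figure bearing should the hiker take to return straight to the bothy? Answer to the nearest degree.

292°

Leg 1 (219°, 5.0 km): east 5.0 sin 219° = -3.15, north 5.0 cos 219° = -3.89
Leg 2 (109°, 6.5 km): east 6.5 sin 109° = 6.15, north 6.5 cos 109° = -2.12
Leg 3 (029°, 4.5 km): east 4.5 sin 29° = 2.18, north 4.5 cos 29° = 3.94
Net displacement: 5.18 east, -2.07 north. Direction back to start is (-5.18, 2.07): bearing = atan2(-5.18, 2.07) mod 360° = 291.74° ≈ 292°.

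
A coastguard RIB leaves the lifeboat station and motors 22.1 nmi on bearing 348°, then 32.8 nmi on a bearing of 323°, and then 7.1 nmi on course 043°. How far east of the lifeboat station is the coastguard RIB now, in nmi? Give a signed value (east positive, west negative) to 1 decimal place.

Leg 1 (348°, 22.1 nmi): east 22.1 sin 348° = -4.59, north 22.1 cos 348° = 21.62
Leg 2 (323°, 32.8 nmi): east 32.8 sin 323° = -19.74, north 32.8 cos 323° = 26.20
Leg 3 (043°, 7.1 nmi): east 7.1 sin 43° = 4.84, north 7.1 cos 43° = 5.19
Net east component: -19.49 nmi.

-19.5 nmi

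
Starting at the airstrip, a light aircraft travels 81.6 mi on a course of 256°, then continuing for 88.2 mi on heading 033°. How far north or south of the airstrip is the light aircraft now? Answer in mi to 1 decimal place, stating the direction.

54.2 mi north

Leg 1 (256°, 81.6 mi): east 81.6 sin 256° = -79.18, north 81.6 cos 256° = -19.74
Leg 2 (033°, 88.2 mi): east 88.2 sin 33° = 48.04, north 88.2 cos 33° = 73.97
Net north component: 54.23 mi.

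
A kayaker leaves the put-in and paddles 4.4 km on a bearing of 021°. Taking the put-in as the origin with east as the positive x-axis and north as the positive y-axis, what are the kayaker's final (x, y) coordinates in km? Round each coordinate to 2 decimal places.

Leg 1 (021°, 4.4 km): east 4.4 sin 21° = 1.58, north 4.4 cos 21° = 4.11
Summing: 1.58 km east, 4.11 km north → (1.58, 4.11).

(1.58, 4.11)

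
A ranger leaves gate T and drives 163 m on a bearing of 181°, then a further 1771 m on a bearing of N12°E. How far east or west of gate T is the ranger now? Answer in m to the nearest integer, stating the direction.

365 m east

Leg 1 (181°, 163 m): east 163 sin 181° = -2.84, north 163 cos 181° = -162.98
Leg 2 (N12°E, 1771 m): east 1771 sin 12° = 368.21, north 1771 cos 12° = 1732.30
Net east component: 365.37 m.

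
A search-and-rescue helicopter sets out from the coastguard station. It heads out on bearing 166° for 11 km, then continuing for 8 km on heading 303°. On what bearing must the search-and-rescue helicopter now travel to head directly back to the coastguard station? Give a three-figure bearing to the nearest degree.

033°

Leg 1 (166°, 11 km): east 11 sin 166° = 2.66, north 11 cos 166° = -10.67
Leg 2 (303°, 8 km): east 8 sin 303° = -6.71, north 8 cos 303° = 4.36
Net displacement: -4.05 east, -6.32 north. Direction back to start is (4.05, 6.32): bearing = atan2(4.05, 6.32) mod 360° = 32.66° ≈ 033°.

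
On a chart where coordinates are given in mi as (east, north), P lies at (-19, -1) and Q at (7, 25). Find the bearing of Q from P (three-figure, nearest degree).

Δeast = 7 − -19 = 26.00; Δnorth = 25 − -1 = 26.00.
Bearing = atan2(Δeast, Δnorth) mod 360° = 45.00° ≈ 045°.

045°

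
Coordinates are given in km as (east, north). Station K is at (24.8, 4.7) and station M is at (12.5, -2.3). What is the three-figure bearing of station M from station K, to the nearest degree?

Δeast = 12.5 − 24.8 = -12.30; Δnorth = -2.3 − 4.7 = -7.00.
Bearing = atan2(Δeast, Δnorth) mod 360° = 240.36° ≈ 240°.

240°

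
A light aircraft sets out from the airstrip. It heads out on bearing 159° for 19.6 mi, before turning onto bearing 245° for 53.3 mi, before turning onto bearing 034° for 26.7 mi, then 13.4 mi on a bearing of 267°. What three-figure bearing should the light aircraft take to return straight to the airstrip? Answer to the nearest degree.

064°

Leg 1 (159°, 19.6 mi): east 19.6 sin 159° = 7.02, north 19.6 cos 159° = -18.30
Leg 2 (245°, 53.3 mi): east 53.3 sin 245° = -48.31, north 53.3 cos 245° = -22.53
Leg 3 (034°, 26.7 mi): east 26.7 sin 34° = 14.93, north 26.7 cos 34° = 22.14
Leg 4 (267°, 13.4 mi): east 13.4 sin 267° = -13.38, north 13.4 cos 267° = -0.70
Net displacement: -39.73 east, -19.39 north. Direction back to start is (39.73, 19.39): bearing = atan2(39.73, 19.39) mod 360° = 63.99° ≈ 064°.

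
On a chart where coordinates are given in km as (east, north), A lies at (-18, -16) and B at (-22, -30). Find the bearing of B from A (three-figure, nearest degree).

Δeast = -22 − -18 = -4.00; Δnorth = -30 − -16 = -14.00.
Bearing = atan2(Δeast, Δnorth) mod 360° = 195.95° ≈ 196°.

196°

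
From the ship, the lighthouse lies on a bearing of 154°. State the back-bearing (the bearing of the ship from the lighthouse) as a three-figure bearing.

Back-bearing = 154° + 180° = 334°.

334°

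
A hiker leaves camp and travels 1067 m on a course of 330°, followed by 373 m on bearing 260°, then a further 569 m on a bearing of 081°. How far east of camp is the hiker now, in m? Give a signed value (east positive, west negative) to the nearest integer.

Leg 1 (330°, 1067 m): east 1067 sin 330° = -533.50, north 1067 cos 330° = 924.05
Leg 2 (260°, 373 m): east 373 sin 260° = -367.33, north 373 cos 260° = -64.77
Leg 3 (081°, 569 m): east 569 sin 81° = 561.99, north 569 cos 81° = 89.01
Net east component: -338.84 m.

-339 m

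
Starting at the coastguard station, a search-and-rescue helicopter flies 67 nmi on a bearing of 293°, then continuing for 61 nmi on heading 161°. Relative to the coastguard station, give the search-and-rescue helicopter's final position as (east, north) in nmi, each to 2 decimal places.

Leg 1 (293°, 67 nmi): east 67 sin 293° = -61.67, north 67 cos 293° = 26.18
Leg 2 (161°, 61 nmi): east 61 sin 161° = 19.86, north 61 cos 161° = -57.68
Summing: -41.81 nmi east, -31.50 nmi north → (-41.81, -31.50).

(-41.81, -31.50)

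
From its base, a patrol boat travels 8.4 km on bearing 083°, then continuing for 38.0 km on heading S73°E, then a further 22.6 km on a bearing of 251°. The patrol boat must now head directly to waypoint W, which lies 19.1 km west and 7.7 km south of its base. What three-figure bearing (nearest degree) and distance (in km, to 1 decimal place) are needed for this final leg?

Leg 1 (083°, 8.4 km): east 8.4 sin 83° = 8.34, north 8.4 cos 83° = 1.02
Leg 2 (S73°E, 38.0 km): east 38.0 sin 107° = 36.34, north 38.0 cos 107° = -11.11
Leg 3 (251°, 22.6 km): east 22.6 sin 251° = -21.37, north 22.6 cos 251° = -7.36
Current position: (23.31, -17.44). Target: (-19.1, -7.7). Remaining: Δeast = -42.41, Δnorth = 9.74.
Bearing = atan2(-42.41, 9.74) mod 360° = 282.94°; distance = √((-42.41)² + (9.74)²) = 43.513 km.

283°, 43.5 km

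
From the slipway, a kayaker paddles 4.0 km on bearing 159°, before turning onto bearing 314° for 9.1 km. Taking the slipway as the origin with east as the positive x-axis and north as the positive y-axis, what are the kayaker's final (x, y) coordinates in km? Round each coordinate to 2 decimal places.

Leg 1 (159°, 4.0 km): east 4.0 sin 159° = 1.43, north 4.0 cos 159° = -3.73
Leg 2 (314°, 9.1 km): east 9.1 sin 314° = -6.55, north 9.1 cos 314° = 6.32
Summing: -5.11 km east, 2.59 km north → (-5.11, 2.59).

(-5.11, 2.59)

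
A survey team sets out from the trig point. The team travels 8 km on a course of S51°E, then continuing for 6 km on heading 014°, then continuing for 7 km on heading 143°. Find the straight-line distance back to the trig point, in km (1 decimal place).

12.8 km

Leg 1 (S51°E, 8 km): east 8 sin 129° = 6.22, north 8 cos 129° = -5.03
Leg 2 (014°, 6 km): east 6 sin 14° = 1.45, north 6 cos 14° = 5.82
Leg 3 (143°, 7 km): east 7 sin 143° = 4.21, north 7 cos 143° = -5.59
Net: 11.88 east, -4.80 north. Distance = √((11.88)² + (-4.80)²) = 12.816 km.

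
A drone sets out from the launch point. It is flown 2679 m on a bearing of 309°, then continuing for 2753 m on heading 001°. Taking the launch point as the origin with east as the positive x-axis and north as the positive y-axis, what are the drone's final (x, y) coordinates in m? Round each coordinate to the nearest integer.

(-2034, 4439)

Leg 1 (309°, 2679 m): east 2679 sin 309° = -2081.97, north 2679 cos 309° = 1685.95
Leg 2 (001°, 2753 m): east 2753 sin 1° = 48.05, north 2753 cos 1° = 2752.58
Summing: -2033.93 m east, 4438.53 m north → (-2034, 4439).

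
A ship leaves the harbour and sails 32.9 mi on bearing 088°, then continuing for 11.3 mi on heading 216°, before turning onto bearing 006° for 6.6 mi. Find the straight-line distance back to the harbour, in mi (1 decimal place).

27.0 mi

Leg 1 (088°, 32.9 mi): east 32.9 sin 88° = 32.88, north 32.9 cos 88° = 1.15
Leg 2 (216°, 11.3 mi): east 11.3 sin 216° = -6.64, north 11.3 cos 216° = -9.14
Leg 3 (006°, 6.6 mi): east 6.6 sin 6° = 0.69, north 6.6 cos 6° = 6.56
Net: 26.93 east, -1.43 north. Distance = √((26.93)² + (-1.43)²) = 26.966 mi.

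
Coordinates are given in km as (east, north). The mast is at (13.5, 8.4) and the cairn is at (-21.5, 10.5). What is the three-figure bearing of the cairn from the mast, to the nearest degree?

273°

Δeast = -21.5 − 13.5 = -35.00; Δnorth = 10.5 − 8.4 = 2.10.
Bearing = atan2(Δeast, Δnorth) mod 360° = 273.43° ≈ 273°.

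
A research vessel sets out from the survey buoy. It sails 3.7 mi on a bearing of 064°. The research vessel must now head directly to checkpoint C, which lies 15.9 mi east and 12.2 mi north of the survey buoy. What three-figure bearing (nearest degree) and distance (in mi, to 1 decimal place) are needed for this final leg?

050°, 16.4 mi

Leg 1 (064°, 3.7 mi): east 3.7 sin 64° = 3.33, north 3.7 cos 64° = 1.62
Current position: (3.33, 1.62). Target: (15.9, 12.2). Remaining: Δeast = 12.57, Δnorth = 10.58.
Bearing = atan2(12.57, 10.58) mod 360° = 49.93°; distance = √((12.57)² + (10.58)²) = 16.432 mi.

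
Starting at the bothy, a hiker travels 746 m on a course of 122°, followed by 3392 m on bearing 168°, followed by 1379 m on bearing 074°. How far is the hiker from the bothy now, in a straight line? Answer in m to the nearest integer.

4267 m

Leg 1 (122°, 746 m): east 746 sin 122° = 632.64, north 746 cos 122° = -395.32
Leg 2 (168°, 3392 m): east 3392 sin 168° = 705.24, north 3392 cos 168° = -3317.88
Leg 3 (074°, 1379 m): east 1379 sin 74° = 1325.58, north 1379 cos 74° = 380.10
Net: 2663.46 east, -3333.09 north. Distance = √((2663.46)² + (-3333.09)²) = 4266.559 m.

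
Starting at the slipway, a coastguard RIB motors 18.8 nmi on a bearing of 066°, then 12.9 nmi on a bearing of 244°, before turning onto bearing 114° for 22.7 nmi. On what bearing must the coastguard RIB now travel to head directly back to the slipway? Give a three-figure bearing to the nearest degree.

285°

Leg 1 (066°, 18.8 nmi): east 18.8 sin 66° = 17.17, north 18.8 cos 66° = 7.65
Leg 2 (244°, 12.9 nmi): east 12.9 sin 244° = -11.59, north 12.9 cos 244° = -5.65
Leg 3 (114°, 22.7 nmi): east 22.7 sin 114° = 20.74, north 22.7 cos 114° = -9.23
Net displacement: 26.32 east, -7.24 north. Direction back to start is (-26.32, 7.24): bearing = atan2(-26.32, 7.24) mod 360° = 285.38° ≈ 285°.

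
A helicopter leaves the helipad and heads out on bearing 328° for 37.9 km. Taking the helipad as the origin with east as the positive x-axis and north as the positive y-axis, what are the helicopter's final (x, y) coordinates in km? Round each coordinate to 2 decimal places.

Leg 1 (328°, 37.9 km): east 37.9 sin 328° = -20.08, north 37.9 cos 328° = 32.14
Summing: -20.08 km east, 32.14 km north → (-20.08, 32.14).

(-20.08, 32.14)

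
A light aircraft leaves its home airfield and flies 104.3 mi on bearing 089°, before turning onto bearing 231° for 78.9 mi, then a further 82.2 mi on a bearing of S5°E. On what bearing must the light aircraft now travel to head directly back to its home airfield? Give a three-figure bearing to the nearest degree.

Leg 1 (089°, 104.3 mi): east 104.3 sin 89° = 104.28, north 104.3 cos 89° = 1.82
Leg 2 (231°, 78.9 mi): east 78.9 sin 231° = -61.32, north 78.9 cos 231° = -49.65
Leg 3 (S5°E, 82.2 mi): east 82.2 sin 175° = 7.16, north 82.2 cos 175° = -81.89
Net displacement: 50.13 east, -129.72 north. Direction back to start is (-50.13, 129.72): bearing = atan2(-50.13, 129.72) mod 360° = 338.87° ≈ 339°.

339°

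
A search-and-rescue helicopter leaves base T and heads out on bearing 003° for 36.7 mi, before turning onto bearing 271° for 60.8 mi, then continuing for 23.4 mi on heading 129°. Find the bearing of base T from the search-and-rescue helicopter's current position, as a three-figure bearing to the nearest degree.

119°

Leg 1 (003°, 36.7 mi): east 36.7 sin 3° = 1.92, north 36.7 cos 3° = 36.65
Leg 2 (271°, 60.8 mi): east 60.8 sin 271° = -60.79, north 60.8 cos 271° = 1.06
Leg 3 (129°, 23.4 mi): east 23.4 sin 129° = 18.19, north 23.4 cos 129° = -14.73
Net displacement: -40.68 east, 22.98 north. Direction back to start is (40.68, -22.98): bearing = atan2(40.68, -22.98) mod 360° = 119.46° ≈ 119°.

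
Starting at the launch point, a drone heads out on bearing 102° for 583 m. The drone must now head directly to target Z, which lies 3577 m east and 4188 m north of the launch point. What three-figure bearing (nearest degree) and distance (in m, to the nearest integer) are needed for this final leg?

035°, 5255 m

Leg 1 (102°, 583 m): east 583 sin 102° = 570.26, north 583 cos 102° = -121.21
Current position: (570.26, -121.21). Target: (3577, 4188). Remaining: Δeast = 3006.74, Δnorth = 4309.21.
Bearing = atan2(3006.74, 4309.21) mod 360° = 34.91°; distance = √((3006.74)² + (4309.21)²) = 5254.503 m.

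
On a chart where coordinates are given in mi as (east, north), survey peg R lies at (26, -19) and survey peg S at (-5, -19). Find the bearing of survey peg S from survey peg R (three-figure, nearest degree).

270°

Δeast = -5 − 26 = -31.00; Δnorth = -19 − -19 = 0.00.
Bearing = atan2(Δeast, Δnorth) mod 360° = 270.00° ≈ 270°.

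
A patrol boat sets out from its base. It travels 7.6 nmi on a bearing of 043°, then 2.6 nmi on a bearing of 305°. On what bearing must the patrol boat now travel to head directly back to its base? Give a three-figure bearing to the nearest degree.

203°

Leg 1 (043°, 7.6 nmi): east 7.6 sin 43° = 5.18, north 7.6 cos 43° = 5.56
Leg 2 (305°, 2.6 nmi): east 2.6 sin 305° = -2.13, north 2.6 cos 305° = 1.49
Net displacement: 3.05 east, 7.05 north. Direction back to start is (-3.05, -7.05): bearing = atan2(-3.05, -7.05) mod 360° = 203.42° ≈ 203°.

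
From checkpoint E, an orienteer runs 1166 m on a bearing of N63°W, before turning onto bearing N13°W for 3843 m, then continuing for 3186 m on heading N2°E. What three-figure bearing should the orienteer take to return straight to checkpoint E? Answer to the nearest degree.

166°

Leg 1 (N63°W, 1166 m): east 1166 sin 297° = -1038.91, north 1166 cos 297° = 529.35
Leg 2 (N13°W, 3843 m): east 3843 sin 347° = -864.49, north 3843 cos 347° = 3744.50
Leg 3 (N2°E, 3186 m): east 3186 sin 2° = 111.19, north 3186 cos 2° = 3184.06
Net displacement: -1792.21 east, 7457.92 north. Direction back to start is (1792.21, -7457.92): bearing = atan2(1792.21, -7457.92) mod 360° = 166.49° ≈ 166°.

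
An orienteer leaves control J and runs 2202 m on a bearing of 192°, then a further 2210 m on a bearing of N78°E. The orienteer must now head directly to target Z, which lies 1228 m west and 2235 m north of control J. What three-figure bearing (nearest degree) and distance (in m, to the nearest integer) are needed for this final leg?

Leg 1 (192°, 2202 m): east 2202 sin 192° = -457.82, north 2202 cos 192° = -2153.88
Leg 2 (N78°E, 2210 m): east 2210 sin 78° = 2161.71, north 2210 cos 78° = 459.48
Current position: (1703.88, -1694.40). Target: (-1228, 2235). Remaining: Δeast = -2931.88, Δnorth = 3929.40.
Bearing = atan2(-2931.88, 3929.40) mod 360° = 323.27°; distance = √((-2931.88)² + (3929.40)²) = 4902.663 m.

323°, 4903 m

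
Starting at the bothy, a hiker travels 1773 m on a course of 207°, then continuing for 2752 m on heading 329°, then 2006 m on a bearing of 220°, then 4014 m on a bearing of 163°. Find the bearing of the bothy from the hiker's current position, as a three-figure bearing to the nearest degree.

Leg 1 (207°, 1773 m): east 1773 sin 207° = -804.93, north 1773 cos 207° = -1579.75
Leg 2 (329°, 2752 m): east 2752 sin 329° = -1417.38, north 2752 cos 329° = 2358.92
Leg 3 (220°, 2006 m): east 2006 sin 220° = -1289.43, north 2006 cos 220° = -1536.69
Leg 4 (163°, 4014 m): east 4014 sin 163° = 1173.58, north 4014 cos 163° = -3838.61
Net displacement: -2338.16 east, -4596.12 north. Direction back to start is (2338.16, 4596.12): bearing = atan2(2338.16, 4596.12) mod 360° = 26.96° ≈ 027°.

027°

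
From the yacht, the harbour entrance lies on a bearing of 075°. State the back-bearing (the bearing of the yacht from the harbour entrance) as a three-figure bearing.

Back-bearing = 075° + 180° = 255°.

255°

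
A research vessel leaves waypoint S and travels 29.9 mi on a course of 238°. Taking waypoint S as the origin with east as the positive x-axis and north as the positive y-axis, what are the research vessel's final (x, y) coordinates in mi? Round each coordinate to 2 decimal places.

Leg 1 (238°, 29.9 mi): east 29.9 sin 238° = -25.36, north 29.9 cos 238° = -15.84
Summing: -25.36 mi east, -15.84 mi north → (-25.36, -15.84).

(-25.36, -15.84)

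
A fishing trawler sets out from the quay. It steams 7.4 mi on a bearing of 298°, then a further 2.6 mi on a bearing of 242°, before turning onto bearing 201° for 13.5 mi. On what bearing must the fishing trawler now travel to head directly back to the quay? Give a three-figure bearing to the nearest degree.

053°

Leg 1 (298°, 7.4 mi): east 7.4 sin 298° = -6.53, north 7.4 cos 298° = 3.47
Leg 2 (242°, 2.6 mi): east 2.6 sin 242° = -2.30, north 2.6 cos 242° = -1.22
Leg 3 (201°, 13.5 mi): east 13.5 sin 201° = -4.84, north 13.5 cos 201° = -12.60
Net displacement: -13.67 east, -10.35 north. Direction back to start is (13.67, 10.35): bearing = atan2(13.67, 10.35) mod 360° = 52.86° ≈ 053°.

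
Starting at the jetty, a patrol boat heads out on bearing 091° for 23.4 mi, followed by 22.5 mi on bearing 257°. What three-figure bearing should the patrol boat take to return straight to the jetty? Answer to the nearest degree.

345°

Leg 1 (091°, 23.4 mi): east 23.4 sin 91° = 23.40, north 23.4 cos 91° = -0.41
Leg 2 (257°, 22.5 mi): east 22.5 sin 257° = -21.92, north 22.5 cos 257° = -5.06
Net displacement: 1.47 east, -5.47 north. Direction back to start is (-1.47, 5.47): bearing = atan2(-1.47, 5.47) mod 360° = 344.93° ≈ 345°.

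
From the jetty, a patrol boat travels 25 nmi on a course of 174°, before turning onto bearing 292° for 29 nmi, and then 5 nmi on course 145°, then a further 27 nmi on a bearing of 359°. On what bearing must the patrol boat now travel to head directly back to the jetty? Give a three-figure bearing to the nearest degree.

Leg 1 (174°, 25 nmi): east 25 sin 174° = 2.61, north 25 cos 174° = -24.86
Leg 2 (292°, 29 nmi): east 29 sin 292° = -26.89, north 29 cos 292° = 10.86
Leg 3 (145°, 5 nmi): east 5 sin 145° = 2.87, north 5 cos 145° = -4.10
Leg 4 (359°, 27 nmi): east 27 sin 359° = -0.47, north 27 cos 359° = 27.00
Net displacement: -21.88 east, 8.90 north. Direction back to start is (21.88, -8.90): bearing = atan2(21.88, -8.90) mod 360° = 112.14° ≈ 112°.

112°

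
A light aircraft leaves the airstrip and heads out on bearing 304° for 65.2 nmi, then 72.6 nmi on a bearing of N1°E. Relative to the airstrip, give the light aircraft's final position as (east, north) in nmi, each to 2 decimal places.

(-52.79, 109.05)

Leg 1 (304°, 65.2 nmi): east 65.2 sin 304° = -54.05, north 65.2 cos 304° = 36.46
Leg 2 (N1°E, 72.6 nmi): east 72.6 sin 1° = 1.27, north 72.6 cos 1° = 72.59
Summing: -52.79 nmi east, 109.05 nmi north → (-52.79, 109.05).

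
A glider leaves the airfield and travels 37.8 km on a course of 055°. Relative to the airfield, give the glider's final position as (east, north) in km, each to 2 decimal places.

(30.96, 21.68)

Leg 1 (055°, 37.8 km): east 37.8 sin 55° = 30.96, north 37.8 cos 55° = 21.68
Summing: 30.96 km east, 21.68 km north → (30.96, 21.68).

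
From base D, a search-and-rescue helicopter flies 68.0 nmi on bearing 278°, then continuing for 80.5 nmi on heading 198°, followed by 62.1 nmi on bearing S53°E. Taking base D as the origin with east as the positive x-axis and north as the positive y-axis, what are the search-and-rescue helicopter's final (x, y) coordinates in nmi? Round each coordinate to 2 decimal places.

(-42.62, -104.47)

Leg 1 (278°, 68.0 nmi): east 68.0 sin 278° = -67.34, north 68.0 cos 278° = 9.46
Leg 2 (198°, 80.5 nmi): east 80.5 sin 198° = -24.88, north 80.5 cos 198° = -76.56
Leg 3 (S53°E, 62.1 nmi): east 62.1 sin 127° = 49.60, north 62.1 cos 127° = -37.37
Summing: -42.62 nmi east, -104.47 nmi north → (-42.62, -104.47).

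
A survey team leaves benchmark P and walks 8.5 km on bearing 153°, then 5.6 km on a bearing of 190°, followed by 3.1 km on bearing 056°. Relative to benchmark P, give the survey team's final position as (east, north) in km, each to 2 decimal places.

(5.46, -11.35)

Leg 1 (153°, 8.5 km): east 8.5 sin 153° = 3.86, north 8.5 cos 153° = -7.57
Leg 2 (190°, 5.6 km): east 5.6 sin 190° = -0.97, north 5.6 cos 190° = -5.51
Leg 3 (056°, 3.1 km): east 3.1 sin 56° = 2.57, north 3.1 cos 56° = 1.73
Summing: 5.46 km east, -11.35 km north → (5.46, -11.35).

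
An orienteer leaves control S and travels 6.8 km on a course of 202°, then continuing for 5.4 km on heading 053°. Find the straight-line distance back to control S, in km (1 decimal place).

Leg 1 (202°, 6.8 km): east 6.8 sin 202° = -2.55, north 6.8 cos 202° = -6.30
Leg 2 (053°, 5.4 km): east 5.4 sin 53° = 4.31, north 5.4 cos 53° = 3.25
Net: 1.77 east, -3.06 north. Distance = √((1.77)² + (-3.06)²) = 3.528 km.

3.5 km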